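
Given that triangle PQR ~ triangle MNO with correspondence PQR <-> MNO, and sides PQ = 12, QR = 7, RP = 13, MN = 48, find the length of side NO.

k = 48/12 = 4. NO = 4 * 7 = 28.

28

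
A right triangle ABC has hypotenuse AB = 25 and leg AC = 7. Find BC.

Rearranging the Pythagorean theorem to solve for the unknown leg:
leg^2 = hypotenuse^2 - known_leg^2 = 625 - 49 = 576
leg = sqrt(576) = 24.

24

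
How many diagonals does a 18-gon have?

The number of diagonals in an n-gon is n(n - 3)/2.
For n = 18: 18(18 - 3)/2 = 18 × 15 / 2 = 135.

135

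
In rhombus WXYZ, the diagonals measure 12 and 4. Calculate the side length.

In a rhombus, the diagonals bisect each other perpendicularly, creating four congruent right triangles.
Each triangle has legs 6 (half of 12) and 2 (half of 4).
The hypotenuse of each right triangle is a side of the rhombus:
side = sqrt(6^2 + 2^2) = sqrt(40) = 2*sqrt(10)

2*sqrt(10)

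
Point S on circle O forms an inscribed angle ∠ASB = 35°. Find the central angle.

By the inscribed angle theorem, the central angle is twice the inscribed angle.
Central angle = 2 × 35° = 70°

70°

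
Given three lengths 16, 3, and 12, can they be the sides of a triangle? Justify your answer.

Check the triangle inequality: 3 + 12 = 15 ≤ 16.
Since the sum of two sides does not exceed the third, no triangle can be formed.

No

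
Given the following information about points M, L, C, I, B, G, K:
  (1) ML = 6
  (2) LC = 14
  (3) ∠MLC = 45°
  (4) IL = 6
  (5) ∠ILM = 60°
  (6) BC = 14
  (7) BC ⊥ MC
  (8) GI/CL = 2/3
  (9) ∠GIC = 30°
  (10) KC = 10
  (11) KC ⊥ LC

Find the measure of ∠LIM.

Step 1: By the law of cosines on triangle ILM: IM² = 6² + 6² − 2·6·6·cos(60°) = 36, so IM = 6.
Step 2: By the inverse law of cosines on triangle LIM: cos(∠LIM) = (6² + 6² − 6²) / (2·6·6) = 36/72 = 0.5, so ∠LIM = 60°.

Therefore, the measure of angle ∠LIM = 60°.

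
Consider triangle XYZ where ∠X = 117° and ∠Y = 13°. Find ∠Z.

By the triangle angle sum property, the three interior angles of any triangle add up to 180°.
We know angle X = 117° and angle Y = 13°, so their sum is 130°.
Therefore angle Z = 180° - 130° = 50°.

50 degrees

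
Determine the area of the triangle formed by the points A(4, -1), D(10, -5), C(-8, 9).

The Shoelace formula computes the area from vertex coordinates by summing cross products.
For vertices (4,-1), (10,-5), (-8,9):
Signed sum = 4*-5 - 10*-1 + 10*9 - -8*-5 + -8*-1 - 4*9
= -10 + 50 + -28 = 12
Area = (1/2)|12| = 6.

6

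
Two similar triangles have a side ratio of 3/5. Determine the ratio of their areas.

The ratio of areas of similar triangles equals the square of the side ratio.
Side ratio = 3:5
Area ratio = (3/5)^2 = 9/25 = 9:25

9:25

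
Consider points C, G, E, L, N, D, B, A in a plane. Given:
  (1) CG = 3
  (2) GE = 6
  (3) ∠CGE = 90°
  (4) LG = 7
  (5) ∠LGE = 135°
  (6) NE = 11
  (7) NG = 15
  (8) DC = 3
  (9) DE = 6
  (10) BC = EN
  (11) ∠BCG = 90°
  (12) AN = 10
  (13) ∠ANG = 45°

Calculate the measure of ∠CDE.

Step 1: By the law of cosines on triangle CGE: CE² = 3² + 6² − 2·3·6·cos(90°) = 45, so CE = 3·√5.
Step 2: By the inverse law of cosines on triangle CDE: cos(∠CDE) = (3² + 6² − (3·√5)²) / (2·3·6) = 0/36 = 0, so ∠CDE = 90°.

Therefore, the measure of angle ∠CDE = 90°.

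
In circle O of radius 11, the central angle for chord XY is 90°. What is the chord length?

Drop a perpendicular from the center to the chord, bisecting both the chord and the central angle.
Each half-chord = r sin(θ/2) = 11 sin(45°).
The full chord = 2 × 11 × sin(45°) = 11*sqrt(2).

11*sqrt(2)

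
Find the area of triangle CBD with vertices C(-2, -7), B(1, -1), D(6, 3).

Shoelace: Area = (1/2)|-2(-1-3) + 1(3--7) + 6(-7--1)| = (1/2)(18) = 9

9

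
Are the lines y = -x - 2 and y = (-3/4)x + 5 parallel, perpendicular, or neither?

Slope of line 1: m1 = -1
Slope of line 2: m2 = -3/4
For parallel lines we need equal slopes: -1 != -3/4.
For perpendicular lines we need m1*m2 = -1: (-1)(-3/4) = 3/4 != -1.
Since neither condition holds, the lines are neither parallel nor perpendicular.

Neither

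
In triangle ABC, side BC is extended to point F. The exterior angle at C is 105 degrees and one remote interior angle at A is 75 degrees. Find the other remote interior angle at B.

The exterior angle theorem states that an exterior angle equals the sum of the two non-adjacent interior angles.
So 105 = 75 + angle B, which gives angle B = 105 - 75 = 30 degrees.

30 degrees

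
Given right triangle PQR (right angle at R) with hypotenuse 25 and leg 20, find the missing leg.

By the Pythagorean theorem: QR^2 = PQ^2 - PR^2
QR^2 = 25^2 - 20^2 = 625 - 400 = 225
QR = sqrt(225) = 15

15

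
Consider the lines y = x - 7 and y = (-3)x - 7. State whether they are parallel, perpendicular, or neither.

Slope of line 1: m1 = 1
Slope of line 2: m2 = -3
m1 != m2 and m1*m2 = -3 != -1. Neither.

Neither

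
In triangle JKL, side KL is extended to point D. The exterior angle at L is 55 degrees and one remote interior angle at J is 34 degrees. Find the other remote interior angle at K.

By the exterior angle theorem: exterior angle = sum of remote interior angles.
55 = 34 + angle K
angle K = 55 - 34 = 21 degrees

21 degrees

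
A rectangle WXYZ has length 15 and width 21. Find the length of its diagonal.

d = sqrt(15^2 + 21^2) = sqrt(666) = 3*sqrt(74)

3*sqrt(74)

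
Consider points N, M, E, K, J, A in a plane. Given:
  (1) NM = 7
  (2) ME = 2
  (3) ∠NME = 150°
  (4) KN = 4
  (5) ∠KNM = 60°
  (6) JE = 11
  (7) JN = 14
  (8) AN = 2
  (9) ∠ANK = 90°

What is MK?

Step 1: By the law of cosines on triangle MNK: MK² = 7² + 4² − 2·7·4·cos(60°) = 37, so MK = √37.

Therefore, the length of MK = √37.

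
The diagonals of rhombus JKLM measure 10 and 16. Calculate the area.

Area = (10 * 16) / 2 = 160 / 2 = 80

80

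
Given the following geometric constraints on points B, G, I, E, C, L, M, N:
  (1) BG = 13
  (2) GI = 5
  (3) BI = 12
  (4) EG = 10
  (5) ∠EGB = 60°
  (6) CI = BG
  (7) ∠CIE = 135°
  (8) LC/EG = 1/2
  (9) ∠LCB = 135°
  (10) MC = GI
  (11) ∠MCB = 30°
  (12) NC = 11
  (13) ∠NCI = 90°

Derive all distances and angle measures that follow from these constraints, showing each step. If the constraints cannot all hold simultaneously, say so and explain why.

The constraints are consistent.

From the given relations:
  CI = BG = 13
  LC = 1/2·EG = 1/2·10 = 5
  MC = GI = 5

Step 1: From BG = 13, GE = 10, and ∠BGE = 60°, by the law of cosines:
  BE² = BG² + GE² - 2·BG·GE·cos(60°) = 169 + 100 - 130 = 139
  BE = √139

Step 2: From IC = 13, CN = 11, and ∠ICN = 90°, by the law of cosines:
  IN² = IC² + CN² - 2·IC·CN·cos(90°) = 169 + 121 - 0 = 290
  IN ≈ 17.03

Step 3: From BG = 13, BI = 12, GI = 5, by the inverse law of cosines:
  cos(∠GBI) = (BG² + BI² - GI²) / (2·BG·BI)
  ∠GBI = 22.62°

Step 4: From GB = 13, GI = 5, BI = 12, by the inverse law of cosines:
  cos(∠BGI) = (GB² + GI² - BI²) / (2·GB·GI)
  ∠BGI = 67.38°

Step 5: From IB = 12, IG = 5, BG = 13, by the inverse law of cosines:
  cos(∠BIG) = (IB² + IG² - BG²) / (2·IB·IG)
  ∠BIG = 90°

Step 6: From BE = √139, BG = 13, EG = 10, by the inverse law of cosines:
  cos(∠EBG) = (BE² + BG² - EG²) / (2·BE·BG)
  ∠EBG = 47.27°

Step 7: From IC = 13, IN = 17.03, CN = 11, by the inverse law of cosines:
  cos(∠CIN) = (IC² + IN² - CN²) / (2·IC·IN)
  ∠CIN = 40.24°

Step 8: From EB = √139, EG = 10, BG = 13, by the inverse law of cosines:
  cos(∠BEG) = (EB² + EG² - BG²) / (2·EB·EG)
  ∠BEG = 72.73°

Step 9: From NC = 11, NI = 17.03, CI = 13, by the inverse law of cosines:
  cos(∠CNI) = (NC² + NI² - CI²) / (2·NC·NI)
  ∠CNI = 49.76°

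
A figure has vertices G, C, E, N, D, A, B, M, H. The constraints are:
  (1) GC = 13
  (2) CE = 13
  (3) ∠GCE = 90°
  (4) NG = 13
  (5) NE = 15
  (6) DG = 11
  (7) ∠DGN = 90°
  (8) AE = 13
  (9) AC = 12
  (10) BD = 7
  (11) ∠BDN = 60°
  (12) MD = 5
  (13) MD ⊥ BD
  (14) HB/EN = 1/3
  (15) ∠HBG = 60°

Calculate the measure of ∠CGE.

Step 1: By the law of cosines on triangle GCE: GE² = 13² + 13² − 2·13·13·cos(90°) = 338, so GE = 13·√2.
Step 2: By the inverse law of cosines on triangle CGE: cos(∠CGE) = (13² + (13·√2)² − 13²) / (2·13·13·√2) = 338/478 = 0.7071, so ∠CGE = 45°.

Therefore, the measure of angle ∠CGE = 45°.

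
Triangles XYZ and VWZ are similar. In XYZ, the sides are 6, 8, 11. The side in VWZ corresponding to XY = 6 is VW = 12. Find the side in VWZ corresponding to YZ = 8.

Since the triangles are similar, the ratio of corresponding sides is constant.
Scale factor k = VW / XY = 12 / 6 = 2
WZ = k * YZ = 2 * 8 = 16

16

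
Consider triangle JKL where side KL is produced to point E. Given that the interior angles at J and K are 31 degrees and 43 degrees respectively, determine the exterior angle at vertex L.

Exterior angle = 31 + 43 = 74 degrees (exterior angle theorem).

74 degrees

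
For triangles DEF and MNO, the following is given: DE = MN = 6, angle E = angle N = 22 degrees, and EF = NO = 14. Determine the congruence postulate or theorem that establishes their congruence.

The given information provides:
DE = MN = 6, angle E = angle N = 22 degrees, and EF = NO = 14
This matches the SAS congruence theorem.
Two pairs of corresponding sides and the included angle are equal (Side-Angle-Side).

SAS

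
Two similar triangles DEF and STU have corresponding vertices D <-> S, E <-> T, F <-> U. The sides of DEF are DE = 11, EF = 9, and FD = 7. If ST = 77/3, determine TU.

k = 77/3/11 = 7/3. TU = 7/3 * 9 = 21.

21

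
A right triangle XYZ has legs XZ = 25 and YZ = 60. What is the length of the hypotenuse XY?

XY = sqrt(25^2 + 60^2) = sqrt(4225) = 65

65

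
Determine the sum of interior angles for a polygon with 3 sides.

The sum of interior angles of an n-sided polygon is (n - 2) * 180.
For n = 3: (3 - 2) * 180 = 1 * 180 = 180 degrees.

180 degrees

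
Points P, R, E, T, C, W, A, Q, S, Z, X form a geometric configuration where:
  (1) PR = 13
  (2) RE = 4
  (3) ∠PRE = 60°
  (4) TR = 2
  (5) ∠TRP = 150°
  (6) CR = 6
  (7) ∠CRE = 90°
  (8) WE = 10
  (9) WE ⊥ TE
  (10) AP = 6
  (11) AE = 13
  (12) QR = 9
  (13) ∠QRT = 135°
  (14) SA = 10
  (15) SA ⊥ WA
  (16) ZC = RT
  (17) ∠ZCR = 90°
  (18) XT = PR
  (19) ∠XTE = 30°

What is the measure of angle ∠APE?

Step 1: By the law of cosines on triangle PRE: PE² = 13² + 4² − 2·13·4·cos(60°) = 133, so PE = √133.
Step 2: By the inverse law of cosines on triangle APE: cos(∠APE) = (6² + √133² − 13²) / (2·6·√133) = 0/138.39 = 0, so ∠APE = 90°.

Therefore, the measure of angle ∠APE = 90°.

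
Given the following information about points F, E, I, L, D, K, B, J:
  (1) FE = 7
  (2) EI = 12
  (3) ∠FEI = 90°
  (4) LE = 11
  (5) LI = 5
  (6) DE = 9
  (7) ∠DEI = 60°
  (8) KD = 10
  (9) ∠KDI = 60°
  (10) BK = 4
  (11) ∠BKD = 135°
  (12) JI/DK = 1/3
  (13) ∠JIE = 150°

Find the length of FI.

Step 1: By the law of cosines on triangle FEI: FI² = 7² + 12² − 2·7·12·cos(90°) = 193, so FI = √193.

Therefore, the length of FI = √193.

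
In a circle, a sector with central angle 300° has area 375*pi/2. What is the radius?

Sector area A = πr² × θ/360, so r² = 360A / (πθ).
r² = 360 × 375*pi/2 / (π × 300)
r² = 225
r = 15

15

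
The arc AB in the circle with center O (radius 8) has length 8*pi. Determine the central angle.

The full circumference is 2πr = 16*pi.
The arc is 8*pi / 16*pi = 1/2 of the full circle.
So the central angle = 1/2 × 360° = 180°.

180°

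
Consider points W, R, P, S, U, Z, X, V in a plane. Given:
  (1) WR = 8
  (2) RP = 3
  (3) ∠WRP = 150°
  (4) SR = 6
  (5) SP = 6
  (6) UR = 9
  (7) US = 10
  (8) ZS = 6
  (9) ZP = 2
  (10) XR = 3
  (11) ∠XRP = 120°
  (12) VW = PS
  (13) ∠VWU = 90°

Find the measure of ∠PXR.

Step 1: By the law of cosines on triangle XRP: XP² = 3² + 3² − 2·3·3·cos(120°) = 27, so XP = 3·√3.
Step 2: By the inverse law of cosines on triangle PXR: cos(∠PXR) = ((3·√3)² + 3² − 3²) / (2·3·√3·3) = 27/31.18 = 0.866, so ∠PXR = 30°.

Therefore, the measure of angle ∠PXR = 30°.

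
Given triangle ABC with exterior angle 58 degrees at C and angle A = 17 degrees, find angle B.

By the exterior angle theorem: exterior angle = sum of remote interior angles.
58 = 17 + angle B
angle B = 58 - 17 = 41 degrees

41 degrees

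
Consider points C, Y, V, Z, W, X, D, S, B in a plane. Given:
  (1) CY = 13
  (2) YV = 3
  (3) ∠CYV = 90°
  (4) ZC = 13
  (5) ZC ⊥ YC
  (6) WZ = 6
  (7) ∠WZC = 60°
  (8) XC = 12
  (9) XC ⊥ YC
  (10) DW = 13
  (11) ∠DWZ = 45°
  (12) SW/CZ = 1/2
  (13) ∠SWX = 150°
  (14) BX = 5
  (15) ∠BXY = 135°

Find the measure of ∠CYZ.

Step 1: By the law of cosines on triangle YCZ: YZ² = 13² + 13² − 2·13·13·cos(90°) = 338, so YZ = 13·√2.
Step 2: By the inverse law of cosines on triangle CYZ: cos(∠CYZ) = (13² + (13·√2)² − 13²) / (2·13·13·√2) = 338/478 = 0.7071, so ∠CYZ = 45°.

Therefore, the measure of angle ∠CYZ = 45°.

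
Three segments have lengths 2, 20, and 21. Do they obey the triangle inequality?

Check all three triangle inequalities:
2 + 20 = 22 > 21 ✓
2 + 21 = 23 > 20 ✓
20 + 21 = 41 > 2 ✓
All conditions hold, so these sides form a valid triangle.

Yes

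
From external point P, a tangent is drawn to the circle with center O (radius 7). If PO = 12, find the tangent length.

tangent = √(d² - r²) = √(12² - 7²) = √(144 - 49) = √95 = sqrt(95)

sqrt(95)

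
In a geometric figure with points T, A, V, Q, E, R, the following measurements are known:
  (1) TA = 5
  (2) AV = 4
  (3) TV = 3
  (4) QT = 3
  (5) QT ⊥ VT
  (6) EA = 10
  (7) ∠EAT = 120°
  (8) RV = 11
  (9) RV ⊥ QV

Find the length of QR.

Step 1: By the law of cosines on triangle VTQ: VQ² = 3² + 3² − 2·3·3·cos(90°) = 18, so VQ = 3·√2.
Step 2: By the law of cosines on triangle QVR: QR² = (3·√2)² + 11² − 2·3·√2·11·cos(90°) = 139, so QR = √139.

Therefore, the length of QR = √139.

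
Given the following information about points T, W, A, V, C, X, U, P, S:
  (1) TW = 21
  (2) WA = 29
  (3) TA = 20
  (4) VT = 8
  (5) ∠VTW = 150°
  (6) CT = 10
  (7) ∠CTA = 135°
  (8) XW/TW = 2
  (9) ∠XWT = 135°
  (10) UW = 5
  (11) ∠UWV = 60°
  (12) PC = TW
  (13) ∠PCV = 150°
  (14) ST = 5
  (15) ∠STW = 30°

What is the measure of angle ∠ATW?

Step 1: By the inverse law of cosines on triangle ATW: cos(∠ATW) = (20² + 21² − 29²) / (2·20·21) = 0/840 = 0, so ∠ATW = 90°.

Therefore, the measure of angle ∠ATW = 90°.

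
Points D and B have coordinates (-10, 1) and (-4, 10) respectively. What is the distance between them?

d = sqrt((-4 - -10)^2 + (10 - 1)^2)
d = sqrt(6^2 + 9^2)
d = sqrt(36 + 81)
d = sqrt(117) = 3*sqrt(13)

3*sqrt(13)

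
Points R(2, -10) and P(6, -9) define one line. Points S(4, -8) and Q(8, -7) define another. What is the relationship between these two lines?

Slope of line 1: m1 = (-9 - -10)/(6 - 2) = 1/4 = 1/4
Slope of line 2: m2 = (-7 - -8)/(8 - 4) = 1/4 = 1/4
Two lines are parallel if and only if they have equal slopes (or both are vertical).
Here m1 = m2 = 1/4, confirming the lines are parallel.

Parallel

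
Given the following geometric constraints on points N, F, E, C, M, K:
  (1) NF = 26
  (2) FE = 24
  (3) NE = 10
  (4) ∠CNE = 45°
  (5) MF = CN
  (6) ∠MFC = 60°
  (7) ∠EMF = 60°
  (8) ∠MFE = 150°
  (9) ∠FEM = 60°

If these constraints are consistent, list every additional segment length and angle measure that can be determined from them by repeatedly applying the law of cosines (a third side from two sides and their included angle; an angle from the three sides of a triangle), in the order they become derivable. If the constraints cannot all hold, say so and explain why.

These constraints are not satisfiable: (7), (8) and (9) are the three interior angles of triangle EMF, which must sum to 180°, but 60° + 150° + 60° = 270°. No planar figure meets all of them, so nothing further can be derived.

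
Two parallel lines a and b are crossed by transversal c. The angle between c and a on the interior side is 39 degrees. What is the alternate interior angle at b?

Alternate interior angles are equal: 39 degrees.

39 degrees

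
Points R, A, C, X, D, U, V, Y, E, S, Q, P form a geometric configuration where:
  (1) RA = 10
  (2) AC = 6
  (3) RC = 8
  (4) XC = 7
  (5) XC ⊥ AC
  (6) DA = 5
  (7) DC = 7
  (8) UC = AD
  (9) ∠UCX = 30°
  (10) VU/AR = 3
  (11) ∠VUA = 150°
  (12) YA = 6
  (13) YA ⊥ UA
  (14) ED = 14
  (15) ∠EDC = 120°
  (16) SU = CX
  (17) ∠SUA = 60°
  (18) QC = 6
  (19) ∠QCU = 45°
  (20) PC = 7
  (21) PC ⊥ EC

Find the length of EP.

Step 1: By the law of cosines on triangle EDC: EC² = 14² + 7² − 2·14·7·cos(120°) = 343, so EC = 7·√7.
Step 2: By the law of cosines on triangle ECP: EP² = (7·√7)² + 7² − 2·7·√7·7·cos(90°) = 392, so EP = 14·√2.

Therefore, the length of EP = 14·√2.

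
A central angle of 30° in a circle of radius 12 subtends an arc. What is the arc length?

Arc length = 2πr × θ/360
= 2π × 12 × 1/12
= 2*pi

2*pi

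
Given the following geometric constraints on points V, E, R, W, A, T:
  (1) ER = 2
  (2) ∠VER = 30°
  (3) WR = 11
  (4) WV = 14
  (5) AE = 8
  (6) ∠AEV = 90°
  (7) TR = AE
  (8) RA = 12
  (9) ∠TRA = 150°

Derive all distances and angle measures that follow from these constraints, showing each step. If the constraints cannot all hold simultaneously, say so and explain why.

These constraints are not satisfiable: by the triangle inequality in triangle ERA, (1) ER = 2 and (5) AE = 8 force RA ≤ 2 + 8 = 10, but (8) says RA = 12. No planar figure meets all of them, so nothing further can be derived.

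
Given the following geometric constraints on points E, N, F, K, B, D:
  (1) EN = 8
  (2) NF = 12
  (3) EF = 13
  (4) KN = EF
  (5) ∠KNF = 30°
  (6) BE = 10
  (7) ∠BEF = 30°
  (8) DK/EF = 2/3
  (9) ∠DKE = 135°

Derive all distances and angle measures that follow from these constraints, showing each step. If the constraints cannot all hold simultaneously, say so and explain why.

The constraints are consistent.

From the given relations:
  KN = EF = 13
  DK = 2/3·EF = 2/3·13 ≈ 8.67

Step 1: From FN = 12, NK = 13, and ∠FNK = 30°, by the law of cosines:
  FK² = FN² + NK² - 2·FN·NK·cos(30°) = 144 + 169 - 270.2 = 42.8
  FK ≈ 6.54

Step 2: From FE = 13, EB = 10, and ∠FEB = 30°, by the law of cosines:
  FB² = FE² + EB² - 2·FE·EB·cos(30°) = 169 + 100 - 225.2 = 43.83
  FB ≈ 6.62

Step 3: From EF = 13, EN = 8, FN = 12, by the inverse law of cosines:
  cos(∠FEN) = (EF² + EN² - FN²) / (2·EF·EN)
  ∠FEN = 64.67°

Step 4: From NE = 8, NF = 12, EF = 13, by the inverse law of cosines:
  cos(∠ENF) = (NE² + NF² - EF²) / (2·NE·NF)
  ∠ENF = 78.28°

Step 5: From FE = 13, FN = 12, EN = 8, by the inverse law of cosines:
  cos(∠EFN) = (FE² + FN² - EN²) / (2·FE·FN)
  ∠EFN = 37.05°

Step 6: From FB = 6.62, FE = 13, BE = 10, by the inverse law of cosines:
  cos(∠BFE) = (FB² + FE² - BE²) / (2·FB·FE)
  ∠BFE = 49.04°

Step 7: From FK = 6.54, FN = 12, KN = 13, by the inverse law of cosines:
  cos(∠KFN) = (FK² + FN² - KN²) / (2·FK·FN)
  ∠KFN = 83.49°

Step 8: From KF = 6.54, KN = 13, FN = 12, by the inverse law of cosines:
  cos(∠FKN) = (KF² + KN² - FN²) / (2·KF·KN)
  ∠FKN = 66.51°

Step 9: From BE = 10, BF = 6.62, EF = 13, by the inverse law of cosines:
  cos(∠EBF) = (BE² + BF² - EF²) / (2·BE·BF)
  ∠EBF = 100.96°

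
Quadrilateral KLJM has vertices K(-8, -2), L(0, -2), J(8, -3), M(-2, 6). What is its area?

Shoelace: sum of cross terms = 126, Area = (1/2)|126| = 63

63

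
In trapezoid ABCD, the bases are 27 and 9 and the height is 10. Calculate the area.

Area of a trapezoid = (base1 + base2) * height / 2
Area = (27 + 9) * 10 / 2
Area = 36 * 10 / 2
Area = 360 / 2
Area = 180

180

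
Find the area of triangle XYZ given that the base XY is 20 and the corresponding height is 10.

A triangle's area is half the area of a rectangle with the same base and height.
Area = (1/2) * 20 * 10 = 100.

100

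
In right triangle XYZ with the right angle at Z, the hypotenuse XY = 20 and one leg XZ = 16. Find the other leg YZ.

By the Pythagorean theorem: YZ^2 = XY^2 - XZ^2
YZ^2 = 20^2 - 16^2 = 400 - 256 = 144
YZ = sqrt(144) = 12

12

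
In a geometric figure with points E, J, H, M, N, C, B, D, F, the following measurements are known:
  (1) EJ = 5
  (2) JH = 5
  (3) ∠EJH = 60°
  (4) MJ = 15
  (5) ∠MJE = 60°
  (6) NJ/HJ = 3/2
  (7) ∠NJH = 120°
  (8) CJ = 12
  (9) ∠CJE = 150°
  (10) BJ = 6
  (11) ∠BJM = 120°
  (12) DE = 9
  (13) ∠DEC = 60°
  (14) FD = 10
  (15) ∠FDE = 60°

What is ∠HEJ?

Step 1: By the law of cosines on triangle EJH: EH² = 5² + 5² − 2·5·5·cos(60°) = 25, so EH = 5.
Step 2: By the inverse law of cosines on triangle HEJ: cos(∠HEJ) = (5² + 5² − 5²) / (2·5·5) = 25/50 = 0.5, so ∠HEJ = 60°.

Therefore, the measure of angle ∠HEJ = 60°.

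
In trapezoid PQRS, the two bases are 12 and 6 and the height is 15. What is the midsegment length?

midsegment = (12 + 6) / 2 = 18 / 2 = 9

9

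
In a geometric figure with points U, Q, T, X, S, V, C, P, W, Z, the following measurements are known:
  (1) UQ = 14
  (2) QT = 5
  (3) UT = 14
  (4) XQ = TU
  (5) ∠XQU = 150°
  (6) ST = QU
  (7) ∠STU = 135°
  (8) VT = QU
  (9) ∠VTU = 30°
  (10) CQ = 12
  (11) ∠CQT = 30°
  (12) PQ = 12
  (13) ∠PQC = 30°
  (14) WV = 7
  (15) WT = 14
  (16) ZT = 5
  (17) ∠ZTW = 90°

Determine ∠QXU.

From the given relations: XQ = TU = 14.
Step 1: By the law of cosines on triangle XQU: XU² = 14² + 14² − 2·14·14·cos(150°) = 731.48, so XU ≈ 27.05.
Step 2: By the inverse law of cosines on triangle QXU: cos(∠QXU) = (14² + 27.05² − 14²) / (2·14·27.05) = 731.48/757.29 = 0.9659, so ∠QXU = 15°.

Therefore, the measure of angle ∠QXU = 15°.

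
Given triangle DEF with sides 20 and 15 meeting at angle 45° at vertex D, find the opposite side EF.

Law of cosines: EF^2 = 20^2 + 15^2 - 2(20)(15)cos(45°) = 625 - 300*sqrt(2), so EF = 5*sqrt(25 - 12*sqrt(2)).

5*sqrt(25 - 12*sqrt(2))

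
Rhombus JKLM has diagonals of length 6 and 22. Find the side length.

Half-diagonals are 3 and 11. side = sqrt(3^2 + 11^2) = sqrt(130)

sqrt(130)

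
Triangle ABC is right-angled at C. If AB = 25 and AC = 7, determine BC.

By the Pythagorean theorem: BC^2 = AB^2 - AC^2
BC^2 = 25^2 - 7^2 = 625 - 49 = 576
BC = sqrt(576) = 24

24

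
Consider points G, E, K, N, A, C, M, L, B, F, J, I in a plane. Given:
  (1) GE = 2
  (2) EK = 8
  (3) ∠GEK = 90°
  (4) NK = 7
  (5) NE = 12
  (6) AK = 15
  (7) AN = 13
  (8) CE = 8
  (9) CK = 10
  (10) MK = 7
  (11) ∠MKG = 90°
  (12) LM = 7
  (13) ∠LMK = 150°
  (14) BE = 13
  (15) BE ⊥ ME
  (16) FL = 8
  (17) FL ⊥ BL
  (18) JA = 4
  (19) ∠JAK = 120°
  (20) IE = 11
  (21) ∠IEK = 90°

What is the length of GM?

Step 1: By the law of cosines on triangle GEK: GK² = 2² + 8² − 2·2·8·cos(90°) = 68, so GK = 2·√17.
Step 2: By the law of cosines on triangle GKM: GM² = (2·√17)² + 7² − 2·2·√17·7·cos(90°) = 117, so GM = 3·√13.

Therefore, the length of GM = 3·√13.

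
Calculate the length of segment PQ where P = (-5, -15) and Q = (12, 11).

d = sqrt((12 - -5)^2 + (11 - -15)^2)
d = sqrt(17^2 + 26^2)
d = sqrt(289 + 676)
d = sqrt(965)

sqrt(965)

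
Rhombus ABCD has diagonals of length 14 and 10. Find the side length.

The diagonals of a rhombus bisect each other at right angles.
Half-diagonals: 14/2 = 7 and 10/2 = 5
side = sqrt(7^2 + 5^2)
side = sqrt(49 + 25)
side = sqrt(74)

sqrt(74)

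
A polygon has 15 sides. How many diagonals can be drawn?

The number of diagonals in an n-gon is n(n - 3)/2.
For n = 15: 15(15 - 3)/2 = 15 × 12 / 2 = 90.

90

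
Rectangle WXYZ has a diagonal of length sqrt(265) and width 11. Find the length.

The diagonal of a rectangle forms a right triangle with the two sides.
Rearranging the Pythagorean theorem: missing side = sqrt(d^2 - known^2).
= sqrt(265 - 121) = sqrt(144) = 12.

12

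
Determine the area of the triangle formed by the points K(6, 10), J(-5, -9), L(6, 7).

Using the Shoelace formula for a triangle:
Area = (1/2)|x0(y1 - y2) + x1(y2 - y0) + x2(y0 - y1)|
Area = (1/2)|6(-9 - 7) + -5(7 - 10) + 6(10 - -9)|
Area = (1/2)|-96 + 15 + 114|
Area = (1/2)|33|
Area = (1/2)(33)
Area = 33/2

33/2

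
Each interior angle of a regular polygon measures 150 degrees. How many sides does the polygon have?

Each interior angle of a regular n-gon is (n - 2) * 180 / n.
Setting this equal to 150:
(n - 2) * 180 / n = 150
Each exterior angle = 180 - 150 = 30 degrees.
Since exterior angles sum to 360: n = 360 / 30 = 12.

12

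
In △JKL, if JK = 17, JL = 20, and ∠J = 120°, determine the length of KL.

When two sides and the included angle are known, the law of cosines gives the third side.
c^2 = a^2 + b^2 - 2ab cos(C) generalizes the Pythagorean theorem to non-right triangles.
Here: KL^2 = 289 + 400 - 680*(-1/2) = 1029
KL = 7*sqrt(21)

7*sqrt(21)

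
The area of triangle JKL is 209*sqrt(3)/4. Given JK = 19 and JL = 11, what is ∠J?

sin(C) = 2 * 209*sqrt(3)/4 / (19 * 11) = sqrt(3)/2, so C = arcsin(sqrt(3)/2) = 60°.
Since sin(180° - C) = sin(C), the obtuse angle 120° gives the same area, so C = 60° or C = 120°.

60° or 120°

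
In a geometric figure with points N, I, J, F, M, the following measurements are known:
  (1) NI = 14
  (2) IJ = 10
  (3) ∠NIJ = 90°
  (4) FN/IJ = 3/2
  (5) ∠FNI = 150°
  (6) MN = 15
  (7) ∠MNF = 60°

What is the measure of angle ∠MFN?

From the given relations: FN = 3/2·IJ = 3/2·10 = 15.
Step 1: By the law of cosines on triangle FNM: FM² = 15² + 15² − 2·15·15·cos(60°) = 225, so FM = 15.
Step 2: By the inverse law of cosines on triangle MFN: cos(∠MFN) = (15² + 15² − 15²) / (2·15·15) = 225/450 = 0.5, so ∠MFN = 60°.

Therefore, the measure of angle ∠MFN = 60°.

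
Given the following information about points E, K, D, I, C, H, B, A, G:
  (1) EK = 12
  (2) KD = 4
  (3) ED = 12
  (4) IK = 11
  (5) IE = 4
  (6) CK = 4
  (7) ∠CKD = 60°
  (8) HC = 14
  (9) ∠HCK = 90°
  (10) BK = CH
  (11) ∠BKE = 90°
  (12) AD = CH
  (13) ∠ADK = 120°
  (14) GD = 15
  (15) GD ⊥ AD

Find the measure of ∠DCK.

Step 1: By the law of cosines on triangle CKD: CD² = 4² + 4² − 2·4·4·cos(60°) = 16, so CD = 4.
Step 2: By the inverse law of cosines on triangle DCK: cos(∠DCK) = (4² + 4² − 4²) / (2·4·4) = 16/32 = 0.5, so ∠DCK = 60°.

Therefore, the measure of angle ∠DCK = 60°.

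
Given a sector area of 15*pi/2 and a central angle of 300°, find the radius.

r² = 360 × 15*pi/2 / (π × 300) = 9, so r = 3.

3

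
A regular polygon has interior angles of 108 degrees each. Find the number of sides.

The exterior angle is the supplement of the interior angle: 180 - 108 = 72 degrees.
Since the exterior angles of any convex polygon sum to 360 degrees, the number of sides is 360 / 72 = 5.

5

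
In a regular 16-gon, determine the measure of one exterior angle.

Each exterior angle of a regular n-gon is 360 / n.
For n = 16: 360 / 16 = 45/2 degrees.

45/2 degrees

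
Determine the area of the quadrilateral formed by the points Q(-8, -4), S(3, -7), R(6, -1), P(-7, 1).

Shoelace: sum of cross terms = 142, Area = (1/2)|142| = 71

71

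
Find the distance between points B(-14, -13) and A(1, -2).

d = sqrt((15)^2 + (11)^2) = sqrt(346)

sqrt(346)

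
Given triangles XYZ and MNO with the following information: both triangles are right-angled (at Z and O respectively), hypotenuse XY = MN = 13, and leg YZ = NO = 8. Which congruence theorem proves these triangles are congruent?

The given information provides:
both triangles are right-angled (at Z and O respectively), hypotenuse XY = MN = 13, and leg YZ = NO = 8
This matches the HL congruence theorem.
The hypotenuse and one leg of two right triangles are equal (Hypotenuse-Leg).

HL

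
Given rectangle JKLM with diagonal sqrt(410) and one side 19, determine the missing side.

Using the Pythagorean theorem: d^2 = a^2 + b^2
b^2 = d^2 - a^2
b^2 = 410 - 361
b^2 = 49
b = sqrt(49) = 7

7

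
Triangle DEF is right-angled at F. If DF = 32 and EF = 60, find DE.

In a right triangle, the square of the hypotenuse equals the sum of the squares of the two legs.
The legs are 32 and 60, so the hypotenuse = sqrt(1024 + 3600) = sqrt(4624) = 68.

68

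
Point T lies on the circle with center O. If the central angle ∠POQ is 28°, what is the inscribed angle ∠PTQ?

An inscribed angle intercepts an arc from a point on the circle, while the central angle intercepts the same arc from the center.
The inscribed angle is always half the central angle: 28° / 2 = 14°.

14°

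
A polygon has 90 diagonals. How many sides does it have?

Using d = n(n - 3)/2, we solve 90 = n(n - 3)/2.
So n(n - 3) = 180.
Testing n = 15: 15 * 12 = 180 = 180. Correct.
The polygon has 15 sides.

15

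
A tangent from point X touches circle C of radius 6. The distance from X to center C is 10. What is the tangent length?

tangent = √(d² - r²) = √(10² - 6²) = √(100 - 36) = √64 = 8

8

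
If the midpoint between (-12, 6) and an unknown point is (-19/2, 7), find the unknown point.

Using the midpoint formula: M = ((x1 + x2)/2, (y1 + y2)/2)
We know M = (-19/2, 7) and A = (-12, 6)
For x: -19/2 = (-12 + x2)/2, so x2 = 2*-19/2 - -12 = -7
For y: 7 = (6 + y2)/2, so y2 = 2*7 - 6 = 8
B = (-7, 8)

(-7, 8)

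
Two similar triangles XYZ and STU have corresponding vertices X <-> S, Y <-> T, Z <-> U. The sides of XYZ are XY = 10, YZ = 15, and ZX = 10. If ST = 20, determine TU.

k = 20/10 = 2. TU = 2 * 15 = 30.

30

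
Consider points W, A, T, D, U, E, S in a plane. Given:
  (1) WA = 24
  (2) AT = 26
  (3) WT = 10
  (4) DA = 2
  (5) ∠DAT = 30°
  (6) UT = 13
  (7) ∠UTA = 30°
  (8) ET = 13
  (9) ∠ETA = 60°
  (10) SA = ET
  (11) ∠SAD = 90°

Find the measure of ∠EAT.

Step 1: By the law of cosines on triangle ATE: AE² = 26² + 13² − 2·26·13·cos(60°) = 507, so AE = 13·√3.
Step 2: By the inverse law of cosines on triangle EAT: cos(∠EAT) = ((13·√3)² + 26² − 13²) / (2·13·√3·26) = 1014/1170.87 = 0.866, so ∠EAT = 30°.

Therefore, the measure of angle ∠EAT = 30°.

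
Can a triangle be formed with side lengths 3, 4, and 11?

Check the triangle inequality: 3 + 4 = 7 ≤ 11.
Since the sum of two sides does not exceed the third, no triangle can be formed.

No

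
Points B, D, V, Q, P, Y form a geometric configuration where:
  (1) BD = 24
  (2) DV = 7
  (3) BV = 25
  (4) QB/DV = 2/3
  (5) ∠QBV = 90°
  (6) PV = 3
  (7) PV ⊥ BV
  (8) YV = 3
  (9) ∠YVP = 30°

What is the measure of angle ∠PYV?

Step 1: By the law of cosines on triangle YVP: YP² = 3² + 3² − 2·3·3·cos(30°) = 2.41, so YP ≈ 1.55.
Step 2: By the inverse law of cosines on triangle PYV: cos(∠PYV) = (1.55² + 3² − 3²) / (2·1.55·3) = 2.41/9.32 = 0.2588, so ∠PYV = 75°.

Therefore, the measure of angle ∠PYV = 75°.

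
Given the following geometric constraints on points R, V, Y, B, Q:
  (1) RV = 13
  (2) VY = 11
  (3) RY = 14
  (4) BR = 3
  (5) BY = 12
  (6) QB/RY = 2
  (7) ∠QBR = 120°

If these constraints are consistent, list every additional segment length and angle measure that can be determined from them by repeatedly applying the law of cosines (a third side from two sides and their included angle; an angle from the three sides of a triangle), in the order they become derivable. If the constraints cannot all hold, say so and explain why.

The constraints are consistent. Derivable facts, in order:
After 1 step:
- RQ ≈ 29.61
- ∠BRY = 43.43°
- ∠BYR = 9.9°
- ∠RBY = 126.67°
- ∠RVY = 70.81°
- ∠RYV = 61.28°
- ∠VRY = 47.91°
After 2 steps:
- ∠BQR = 5.03°
- ∠BRQ = 54.97°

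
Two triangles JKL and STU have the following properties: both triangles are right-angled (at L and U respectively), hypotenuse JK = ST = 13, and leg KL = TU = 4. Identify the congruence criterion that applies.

Consider the given information: both triangles are right-angled (at L and U respectively), hypotenuse JK = ST = 13, and leg KL = TU = 4
This is not ASA or AAS: ASA requires two angles and the side between them. AAS requires two angles and a non-included side.
The correct criterion is HL. The hypotenuse and one leg of two right triangles are equal (Hypotenuse-Leg).

HL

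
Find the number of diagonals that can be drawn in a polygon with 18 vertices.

The number of diagonals in an n-gon is n(n - 3)/2.
For n = 18: 18(18 - 3)/2 = 18 × 15 / 2 = 135.

135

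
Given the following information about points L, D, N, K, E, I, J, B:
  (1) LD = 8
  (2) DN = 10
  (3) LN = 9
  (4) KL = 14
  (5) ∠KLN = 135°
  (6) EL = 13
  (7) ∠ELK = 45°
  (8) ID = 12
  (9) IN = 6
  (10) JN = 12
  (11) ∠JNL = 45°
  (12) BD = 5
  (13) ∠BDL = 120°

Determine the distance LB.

Step 1: By the law of cosines on triangle LDB: LB² = 8² + 5² − 2·8·5·cos(120°) = 129, so LB = √129.

Therefore, the length of LB = √129.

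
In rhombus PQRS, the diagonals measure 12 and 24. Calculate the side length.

The diagonals of a rhombus bisect each other at right angles.
Half-diagonals: 12/2 = 6 and 24/2 = 12
side = sqrt(6^2 + 12^2)
side = sqrt(36 + 144)
side = sqrt(180) = 6*sqrt(5)

6*sqrt(5)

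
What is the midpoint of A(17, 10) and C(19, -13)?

The midpoint is the average of the coordinates:
x: (17 + 19)/2 = 18
y: (10 + -13)/2 = -3/2
Midpoint = (18, -3/2)

(18, -3/2)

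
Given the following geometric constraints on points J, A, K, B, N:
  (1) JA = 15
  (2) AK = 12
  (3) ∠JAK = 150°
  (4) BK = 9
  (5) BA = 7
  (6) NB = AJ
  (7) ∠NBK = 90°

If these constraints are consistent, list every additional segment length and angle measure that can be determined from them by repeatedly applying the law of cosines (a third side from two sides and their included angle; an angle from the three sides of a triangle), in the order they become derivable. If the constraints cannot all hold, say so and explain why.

The constraints are consistent. Derivable facts, in order:
After 1 step:
- JK ≈ 26.09
- KN = 3·√34
- ∠ABK = 96.38°
- ∠AKB = 35.43°
- ∠BAK = 48.19°
After 2 steps:
- ∠AJK = 13.29°
- ∠AKJ = 16.71°
- ∠BKN = 59.04°
- ∠BNK = 30.96°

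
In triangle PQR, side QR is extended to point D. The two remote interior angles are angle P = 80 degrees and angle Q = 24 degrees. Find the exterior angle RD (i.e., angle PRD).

The interior angle at R is 180 - 80 - 24 = 76 degrees.
The exterior angle and interior angle at R are supplementary:
Exterior angle = 180 - 76 = 104 degrees.

104 degrees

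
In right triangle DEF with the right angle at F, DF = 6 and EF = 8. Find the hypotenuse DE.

By the Pythagorean theorem: DE^2 = DF^2 + EF^2
DE^2 = 6^2 + 8^2 = 36 + 64 = 100
DE = sqrt(100) = 10

10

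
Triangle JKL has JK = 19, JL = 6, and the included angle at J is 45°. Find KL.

Law of cosines: KL^2 = 19^2 + 6^2 - 2(19)(6)cos(45°) = 397 - 114*sqrt(2), so KL = sqrt(397 - 114*sqrt(2)).

sqrt(397 - 114*sqrt(2))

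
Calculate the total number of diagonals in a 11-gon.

Each of the 11 vertices connects to 8 non-adjacent vertices via diagonals.
Total connections = 11 × 8 = 88, but each diagonal is counted twice.
Number of diagonals = 88 / 2 = 44.

44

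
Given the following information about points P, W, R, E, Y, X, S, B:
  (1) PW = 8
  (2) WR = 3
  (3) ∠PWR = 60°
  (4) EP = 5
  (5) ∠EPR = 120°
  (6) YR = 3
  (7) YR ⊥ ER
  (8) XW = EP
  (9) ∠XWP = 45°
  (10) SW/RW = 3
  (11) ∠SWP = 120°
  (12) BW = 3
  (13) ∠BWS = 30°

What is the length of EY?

Step 1: By the law of cosines on triangle PWR: PR² = 8² + 3² − 2·8·3·cos(60°) = 49, so PR = 7.
Step 2: By the law of cosines on triangle EPR: ER² = 5² + 7² − 2·5·7·cos(120°) = 109, so ER = √109.
Step 3: By the law of cosines on triangle ERY: EY² = √109² + 3² − 2·√109·3·cos(90°) = 118, so EY = √118.

Therefore, the length of EY = √118.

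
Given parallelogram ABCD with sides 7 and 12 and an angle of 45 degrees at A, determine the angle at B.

In a parallelogram, consecutive angles are supplementary (sum to 180°).
angle B = 180 - angle A
angle B = 180 - 45
angle B = 135 degrees

135 degrees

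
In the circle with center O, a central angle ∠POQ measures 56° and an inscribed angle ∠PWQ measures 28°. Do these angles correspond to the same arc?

By the inscribed angle theorem, if both angles subtend the same arc, the inscribed angle must be half the central angle.
Half of 56° = 28°, which equals the given inscribed angle of 28°.
Therefore, yes, they correspond to the same arc.

Yes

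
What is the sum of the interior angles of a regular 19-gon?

The sum of interior angles of an n-sided polygon is (n - 2) * 180.
For n = 19: (19 - 2) * 180 = 17 * 180 = 3060 degrees.

3060 degrees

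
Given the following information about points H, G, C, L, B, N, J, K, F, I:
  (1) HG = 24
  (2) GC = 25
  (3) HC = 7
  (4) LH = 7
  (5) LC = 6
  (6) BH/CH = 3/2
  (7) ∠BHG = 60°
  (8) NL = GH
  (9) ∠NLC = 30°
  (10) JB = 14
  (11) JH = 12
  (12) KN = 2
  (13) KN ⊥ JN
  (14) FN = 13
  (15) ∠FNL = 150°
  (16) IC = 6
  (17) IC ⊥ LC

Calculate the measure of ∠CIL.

Step 1: By the law of cosines on triangle ICL: IL² = 6² + 6² − 2·6·6·cos(90°) = 72, so IL = 6·√2.
Step 2: By the inverse law of cosines on triangle CIL: cos(∠CIL) = (6² + (6·√2)² − 6²) / (2·6·6·√2) = 72/101.82 = 0.7071, so ∠CIL = 45°.

Therefore, the measure of angle ∠CIL = 45°.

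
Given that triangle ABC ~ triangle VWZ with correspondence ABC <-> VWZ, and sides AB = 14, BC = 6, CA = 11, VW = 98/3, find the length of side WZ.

Similar triangles have proportional sides. Setting up the proportion:
VW / AB = WZ / BC
98/3 / 14 = WZ / 6
WZ = 6 * 98/3 / 14 = 14.

14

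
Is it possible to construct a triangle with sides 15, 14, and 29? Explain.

The longest side is 29. The other two sides sum to 14 + 15 = 29.
Since 29 ≤ 29, the two shorter sides cannot reach around to close the triangle.

No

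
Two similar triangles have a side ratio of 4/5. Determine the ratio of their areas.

Area ratio = (side ratio)^2 = (4/5)^2 = 16:25.

16:25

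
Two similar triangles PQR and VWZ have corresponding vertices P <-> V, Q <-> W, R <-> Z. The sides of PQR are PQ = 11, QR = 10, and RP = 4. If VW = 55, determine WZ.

Since the triangles are similar, the ratio of corresponding sides is constant.
Scale factor k = VW / PQ = 55 / 11 = 5
WZ = k * QR = 5 * 10 = 50

50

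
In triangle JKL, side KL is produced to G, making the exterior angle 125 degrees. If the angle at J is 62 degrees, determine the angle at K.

The exterior angle theorem states that an exterior angle equals the sum of the two non-adjacent interior angles.
So 125 = 62 + angle K, which gives angle K = 125 - 62 = 63 degrees.

63 degrees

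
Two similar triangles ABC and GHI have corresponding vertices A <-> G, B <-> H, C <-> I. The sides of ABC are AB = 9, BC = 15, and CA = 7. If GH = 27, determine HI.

Since the triangles are similar, the ratio of corresponding sides is constant.
Scale factor k = GH / AB = 27 / 9 = 3
HI = k * BC = 3 * 15 = 45

45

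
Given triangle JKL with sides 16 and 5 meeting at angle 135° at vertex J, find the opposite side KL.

When two sides and the included angle are known, the law of cosines gives the third side.
c^2 = a^2 + b^2 - 2ab cos(C) generalizes the Pythagorean theorem to non-right triangles.
Here: KL^2 = 256 + 25 - 160*(-sqrt(2)/2) = 80*sqrt(2) + 281
KL = sqrt(80*sqrt(2) + 281)

sqrt(80*sqrt(2) + 281)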